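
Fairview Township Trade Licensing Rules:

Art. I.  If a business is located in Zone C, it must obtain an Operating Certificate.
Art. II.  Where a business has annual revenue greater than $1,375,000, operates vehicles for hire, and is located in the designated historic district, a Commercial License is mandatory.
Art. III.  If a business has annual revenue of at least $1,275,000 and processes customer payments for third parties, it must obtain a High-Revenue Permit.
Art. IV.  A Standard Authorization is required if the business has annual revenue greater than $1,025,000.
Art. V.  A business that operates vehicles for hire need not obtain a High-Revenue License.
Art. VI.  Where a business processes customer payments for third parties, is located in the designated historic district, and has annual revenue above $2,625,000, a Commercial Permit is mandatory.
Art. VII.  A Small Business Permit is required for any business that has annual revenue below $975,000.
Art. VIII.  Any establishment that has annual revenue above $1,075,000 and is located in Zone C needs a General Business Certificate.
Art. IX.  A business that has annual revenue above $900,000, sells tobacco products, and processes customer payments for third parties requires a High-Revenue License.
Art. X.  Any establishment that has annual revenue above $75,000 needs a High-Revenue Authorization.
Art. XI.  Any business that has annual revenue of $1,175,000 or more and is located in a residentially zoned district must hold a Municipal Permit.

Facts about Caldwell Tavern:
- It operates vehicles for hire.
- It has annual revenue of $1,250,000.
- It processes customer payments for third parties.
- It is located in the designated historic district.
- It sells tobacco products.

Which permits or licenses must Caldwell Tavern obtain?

Art. I. is located in the designated historic district (not: is located in Zone C) → Operating Certificate not required.
Art. II. revenue $1,250,000 ≤ $1,375,000; operates vehicles for hire; is located in the designated historic district → Commercial License not required.
Art. III. revenue $1,250,000 < $1,275,000; processes customer payments for third parties → High-Revenue Permit not required.
Art. IV. revenue $1,250,000 > $1,025,000 → Standard Authorization required.
Art. V. operates vehicles for hire → exempt from High-Revenue License.
Art. VI. processes customer payments for third parties; is located in the designated historic district; revenue $1,250,000 ≤ $2,625,000 → Commercial Permit not required.
Art. VII. revenue $1,250,000 ≥ $975,000 → Small Business Permit not required.
Art. VIII. revenue $1,250,000 > $1,075,000; is located in the designated historic district (not: is located in Zone C) → General Business Certificate not required.
Art. IX. revenue $1,250,000 > $900,000; sells tobacco products; processes customer payments for third parties → High-Revenue License required.
Art. X. revenue $1,250,000 > $75,000 → High-Revenue Authorization required.
Art. XI. revenue $1,250,000 ≥ $1,175,000; is located in the designated historic district (not: is located in a residentially zoned district) → Municipal Permit not required.

High-Revenue Authorization, Standard Authorization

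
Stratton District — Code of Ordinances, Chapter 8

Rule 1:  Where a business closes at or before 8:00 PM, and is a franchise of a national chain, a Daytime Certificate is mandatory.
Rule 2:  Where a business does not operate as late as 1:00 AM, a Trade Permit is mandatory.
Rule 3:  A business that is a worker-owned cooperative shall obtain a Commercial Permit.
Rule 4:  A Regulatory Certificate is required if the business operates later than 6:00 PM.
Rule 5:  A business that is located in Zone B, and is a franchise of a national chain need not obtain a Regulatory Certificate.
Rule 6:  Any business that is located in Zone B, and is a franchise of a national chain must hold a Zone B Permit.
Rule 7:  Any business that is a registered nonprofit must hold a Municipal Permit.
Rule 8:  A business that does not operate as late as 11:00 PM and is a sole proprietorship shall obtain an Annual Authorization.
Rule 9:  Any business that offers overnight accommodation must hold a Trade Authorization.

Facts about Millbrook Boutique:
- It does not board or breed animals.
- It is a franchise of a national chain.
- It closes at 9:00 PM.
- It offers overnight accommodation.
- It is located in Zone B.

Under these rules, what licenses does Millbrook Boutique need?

Rule 1: closes 9:00 PM, after 8:00 PM; is a franchise of a national chain → Daytime Certificate not required.
Rule 2: closes 9:00 PM, at/before 1:00 AM → Trade Permit required.
Rule 3: is a franchise of a national chain (not: is a worker-owned cooperative) → Commercial Permit not required.
Rule 4: closes 9:00 PM, after 6:00 PM → Regulatory Certificate required.
Rule 5: is located in Zone B; is a franchise of a national chain → exempt from Regulatory Certificate.
Rule 6: is located in Zone B; is a franchise of a national chain → Zone B Permit required.
Rule 7: is a franchise of a national chain (not: is a registered nonprofit) → Municipal Permit not required.
Rule 8: closes 9:00 PM, at/before 11:00 PM; is a franchise of a national chain (not: is a sole proprietorship) → Annual Authorization not required.
Rule 9: offers overnight accommodation → Trade Authorization required.

Trade Authorization, Trade Permit, Zone B Permit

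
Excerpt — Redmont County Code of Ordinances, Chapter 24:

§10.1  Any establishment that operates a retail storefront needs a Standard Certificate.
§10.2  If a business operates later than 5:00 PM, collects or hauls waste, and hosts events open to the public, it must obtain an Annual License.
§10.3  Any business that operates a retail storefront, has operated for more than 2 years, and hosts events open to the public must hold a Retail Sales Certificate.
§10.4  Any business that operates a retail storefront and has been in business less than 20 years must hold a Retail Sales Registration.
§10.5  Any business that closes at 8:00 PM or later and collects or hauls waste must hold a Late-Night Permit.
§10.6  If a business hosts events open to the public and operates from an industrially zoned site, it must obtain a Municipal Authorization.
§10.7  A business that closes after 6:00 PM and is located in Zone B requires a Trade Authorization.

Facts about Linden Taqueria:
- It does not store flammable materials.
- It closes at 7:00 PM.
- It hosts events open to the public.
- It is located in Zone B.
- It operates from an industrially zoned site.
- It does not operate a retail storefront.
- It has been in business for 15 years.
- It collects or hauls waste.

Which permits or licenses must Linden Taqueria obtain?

§10.1 does not operate a retail storefront → Standard Certificate not required.
§10.2 closes 7:00 PM, after 5:00 PM; collects or hauls waste; hosts events open to the public → Annual License required.
§10.3 does not operate a retail storefront; years in business 15 > 2; hosts events open to the public → Retail Sales Certificate not required.
§10.4 does not operate a retail storefront; years in business 15 < 20 → Retail Sales Registration not required.
§10.5 closes 7:00 PM, at/before 8:00 PM; collects or hauls waste → Late-Night Permit not required.
§10.6 hosts events open to the public; operates from an industrially zoned site → Municipal Authorization required.
§10.7 closes 7:00 PM, after 6:00 PM; is located in Zone B → Trade Authorization required.

Annual License, Municipal Authorization, Trade Authorization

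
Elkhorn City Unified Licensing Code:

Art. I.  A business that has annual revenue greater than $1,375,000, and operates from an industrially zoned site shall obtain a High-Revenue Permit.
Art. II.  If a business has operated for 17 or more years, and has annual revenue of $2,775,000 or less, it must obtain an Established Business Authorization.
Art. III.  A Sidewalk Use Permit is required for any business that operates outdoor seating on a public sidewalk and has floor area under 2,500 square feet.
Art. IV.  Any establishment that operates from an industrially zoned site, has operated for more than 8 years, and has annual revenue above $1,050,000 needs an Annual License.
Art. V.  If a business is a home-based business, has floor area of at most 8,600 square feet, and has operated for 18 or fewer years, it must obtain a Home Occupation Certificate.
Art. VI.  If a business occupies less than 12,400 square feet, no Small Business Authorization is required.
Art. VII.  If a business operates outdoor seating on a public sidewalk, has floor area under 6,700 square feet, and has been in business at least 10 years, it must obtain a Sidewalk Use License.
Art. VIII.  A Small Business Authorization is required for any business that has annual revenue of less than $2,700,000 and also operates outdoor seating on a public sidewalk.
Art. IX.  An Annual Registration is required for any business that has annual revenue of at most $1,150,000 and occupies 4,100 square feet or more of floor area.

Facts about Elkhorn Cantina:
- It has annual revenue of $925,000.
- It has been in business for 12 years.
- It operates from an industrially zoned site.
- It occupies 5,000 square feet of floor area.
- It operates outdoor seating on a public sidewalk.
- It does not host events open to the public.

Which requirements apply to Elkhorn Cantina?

Art. I. revenue $925,000 ≤ $1,375,000; operates from an industrially zoned site → High-Revenue Permit not required.
Art. II. years in business 12 < 17; revenue $925,000 ≤ $2,775,000 → Established Business Authorization not required.
Art. III. operates outdoor seating on a public sidewalk; floor area 5,000 square feet ≥ 2,500 square feet → Sidewalk Use Permit not required.
Art. IV. operates from an industrially zoned site; years in business 12 > 8; revenue $925,000 ≤ $1,050,000 → Annual License not required.
Art. V. operates from an industrially zoned site (not: is a home-based business); floor area 5,000 square feet ≤ 8,600 square feet; years in business 12 ≤ 18 → Home Occupation Certificate not required.
Art. VI. floor area 5,000 square feet < 12,400 square feet → exempt from Small Business Authorization.
Art. VII. operates outdoor seating on a public sidewalk; floor area 5,000 square feet < 6,700 square feet; years in business 12 ≥ 10 → Sidewalk Use License required.
Art. VIII. revenue $925,000 < $2,700,000; operates outdoor seating on a public sidewalk → Small Business Authorization required.
Art. IX. revenue $925,000 ≤ $1,150,000; floor area 5,000 square feet ≥ 4,100 square feet → Annual Registration required.

Annual Registration, Sidewalk Use License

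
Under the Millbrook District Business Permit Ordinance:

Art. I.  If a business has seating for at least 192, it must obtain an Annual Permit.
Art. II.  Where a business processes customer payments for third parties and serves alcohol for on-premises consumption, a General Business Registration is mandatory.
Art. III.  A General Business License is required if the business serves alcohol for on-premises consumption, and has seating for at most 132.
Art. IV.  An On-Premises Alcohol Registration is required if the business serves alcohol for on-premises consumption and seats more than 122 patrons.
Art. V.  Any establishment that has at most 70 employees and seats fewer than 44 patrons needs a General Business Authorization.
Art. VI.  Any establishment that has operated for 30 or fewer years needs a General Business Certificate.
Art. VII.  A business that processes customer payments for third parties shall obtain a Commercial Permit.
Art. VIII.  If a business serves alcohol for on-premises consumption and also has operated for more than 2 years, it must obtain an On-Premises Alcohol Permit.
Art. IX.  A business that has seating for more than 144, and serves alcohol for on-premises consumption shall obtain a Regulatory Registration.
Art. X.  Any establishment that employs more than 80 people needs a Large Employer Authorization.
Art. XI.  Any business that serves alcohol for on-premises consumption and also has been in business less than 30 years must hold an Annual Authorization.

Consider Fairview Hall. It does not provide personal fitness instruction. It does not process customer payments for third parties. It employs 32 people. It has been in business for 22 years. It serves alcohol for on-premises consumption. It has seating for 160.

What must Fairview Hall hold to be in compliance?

Annual Authorization, General Business Certificate, On-Premises Alcohol Permit, On-Premises Alcohol Registration, Regulatory Registration

Art. I. seating 160 < 192 → Annual Permit not required.
Art. II. does not process customer payments for third parties; serves alcohol for on-premises consumption → General Business Registration not required.
Art. III. serves alcohol for on-premises consumption; seating 160 > 132 → General Business License not required.
Art. IV. serves alcohol for on-premises consumption; seating 160 > 122 → On-Premises Alcohol Registration required.
Art. V. employees 32 ≤ 70; seating 160 ≥ 44 → General Business Authorization not required.
Art. VI. years in business 22 ≤ 30 → General Business Certificate required.
Art. VII. does not process customer payments for third parties → Commercial Permit not required.
Art. VIII. serves alcohol for on-premises consumption; years in business 22 > 2 → On-Premises Alcohol Permit required.
Art. IX. seating 160 > 144; serves alcohol for on-premises consumption → Regulatory Registration required.
Art. X. employees 32 ≤ 80 → Large Employer Authorization not required.
Art. XI. serves alcohol for on-premises consumption; years in business 22 < 30 → Annual Authorization required.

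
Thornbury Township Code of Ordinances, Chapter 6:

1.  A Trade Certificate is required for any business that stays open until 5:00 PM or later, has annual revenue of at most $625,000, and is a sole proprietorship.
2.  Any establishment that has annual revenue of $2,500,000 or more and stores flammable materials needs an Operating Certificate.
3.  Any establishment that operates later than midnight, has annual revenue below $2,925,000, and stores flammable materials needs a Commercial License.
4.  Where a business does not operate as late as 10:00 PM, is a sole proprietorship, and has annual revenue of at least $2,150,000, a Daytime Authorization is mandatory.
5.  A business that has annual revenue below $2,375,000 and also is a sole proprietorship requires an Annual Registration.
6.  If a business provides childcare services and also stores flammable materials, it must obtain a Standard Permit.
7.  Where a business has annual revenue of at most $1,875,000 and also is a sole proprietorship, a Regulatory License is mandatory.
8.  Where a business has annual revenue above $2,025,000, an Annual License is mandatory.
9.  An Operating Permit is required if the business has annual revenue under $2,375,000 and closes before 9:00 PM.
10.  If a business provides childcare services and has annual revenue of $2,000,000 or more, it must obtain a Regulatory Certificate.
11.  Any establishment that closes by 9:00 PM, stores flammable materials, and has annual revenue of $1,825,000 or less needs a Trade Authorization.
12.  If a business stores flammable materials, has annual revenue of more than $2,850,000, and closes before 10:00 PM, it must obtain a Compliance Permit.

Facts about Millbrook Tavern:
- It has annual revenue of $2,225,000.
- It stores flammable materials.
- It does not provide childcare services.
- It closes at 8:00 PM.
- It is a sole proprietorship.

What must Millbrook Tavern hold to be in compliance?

1. closes 8:00 PM, after 5:00 PM; revenue $2,225,000 > $625,000; is a sole proprietorship → Trade Certificate not required.
2. revenue $2,225,000 < $2,500,000; stores flammable materials → Operating Certificate not required.
3. closes 8:00 PM, at/before midnight; revenue $2,225,000 < $2,925,000; stores flammable materials → Commercial License not required.
4. closes 8:00 PM, at/before 10:00 PM; is a sole proprietorship; revenue $2,225,000 ≥ $2,150,000 → Daytime Authorization required.
5. revenue $2,225,000 < $2,375,000; is a sole proprietorship → Annual Registration required.
6. does not provide childcare services; stores flammable materials → Standard Permit not required.
7. revenue $2,225,000 > $1,875,000; is a sole proprietorship → Regulatory License not required.
8. revenue $2,225,000 > $2,025,000 → Annual License required.
9. revenue $2,225,000 < $2,375,000; closes 8:00 PM, at/before 9:00 PM → Operating Permit required.
10. does not provide childcare services; revenue $2,225,000 ≥ $2,000,000 → Regulatory Certificate not required.
11. closes 8:00 PM, at/before 9:00 PM; stores flammable materials; revenue $2,225,000 > $1,825,000 → Trade Authorization not required.
12. stores flammable materials; revenue $2,225,000 ≤ $2,850,000; closes 8:00 PM, at/before 10:00 PM → Compliance Permit not required.

Annual License, Annual Registration, Daytime Authorization, Operating Permit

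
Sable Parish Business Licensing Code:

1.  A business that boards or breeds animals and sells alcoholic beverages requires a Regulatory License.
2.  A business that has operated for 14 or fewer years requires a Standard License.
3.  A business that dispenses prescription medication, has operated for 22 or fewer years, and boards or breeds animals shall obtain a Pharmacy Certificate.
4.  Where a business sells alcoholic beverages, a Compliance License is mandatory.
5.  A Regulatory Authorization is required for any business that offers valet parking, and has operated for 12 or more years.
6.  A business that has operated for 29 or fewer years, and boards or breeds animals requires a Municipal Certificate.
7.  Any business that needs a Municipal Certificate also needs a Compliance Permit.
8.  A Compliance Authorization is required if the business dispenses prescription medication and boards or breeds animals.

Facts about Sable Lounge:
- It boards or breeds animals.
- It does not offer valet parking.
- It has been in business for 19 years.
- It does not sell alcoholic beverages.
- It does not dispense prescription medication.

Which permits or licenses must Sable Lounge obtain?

Compliance Permit, Municipal Certificate

1. boards or breeds animals; does not sell alcoholic beverages → Regulatory License not required.
2. years in business 19 > 14 → Standard License not required.
3. does not dispense prescription medication; years in business 19 ≤ 22; boards or breeds animals → Pharmacy Certificate not required.
4. does not sell alcoholic beverages → Compliance License not required.
5. does not offer valet parking; years in business 19 ≥ 12 → Regulatory Authorization not required.
6. years in business 19 ≤ 29; boards or breeds animals → Municipal Certificate required.
7. Municipal Certificate is required → Compliance Permit also required.
8. does not dispense prescription medication; boards or breeds animals → Compliance Authorization not required.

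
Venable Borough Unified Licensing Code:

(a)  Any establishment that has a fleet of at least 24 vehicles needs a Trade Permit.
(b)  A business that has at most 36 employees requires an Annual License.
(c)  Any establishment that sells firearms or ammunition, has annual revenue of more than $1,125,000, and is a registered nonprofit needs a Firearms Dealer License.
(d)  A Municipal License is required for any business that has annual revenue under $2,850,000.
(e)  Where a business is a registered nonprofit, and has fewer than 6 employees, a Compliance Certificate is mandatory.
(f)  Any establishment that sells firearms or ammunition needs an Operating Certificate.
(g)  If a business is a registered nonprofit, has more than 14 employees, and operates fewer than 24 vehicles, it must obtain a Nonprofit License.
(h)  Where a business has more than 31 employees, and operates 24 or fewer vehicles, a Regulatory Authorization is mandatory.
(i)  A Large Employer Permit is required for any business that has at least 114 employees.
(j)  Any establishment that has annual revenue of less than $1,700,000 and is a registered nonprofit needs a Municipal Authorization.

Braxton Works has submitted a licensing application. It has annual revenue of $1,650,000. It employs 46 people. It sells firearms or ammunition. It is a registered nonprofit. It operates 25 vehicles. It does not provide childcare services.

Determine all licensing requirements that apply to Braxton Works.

(a) vehicles 25 ≥ 24 → Trade Permit required.
(b) employees 46 > 36 → Annual License not required.
(c) sells firearms or ammunition; revenue $1,650,000 > $1,125,000; is a registered nonprofit → Firearms Dealer License required.
(d) revenue $1,650,000 < $2,850,000 → Municipal License required.
(e) is a registered nonprofit; employees 46 ≥ 6 → Compliance Certificate not required.
(f) sells firearms or ammunition → Operating Certificate required.
(g) is a registered nonprofit; employees 46 > 14; vehicles 25 ≥ 24 → Nonprofit License not required.
(h) employees 46 > 31; vehicles 25 > 24 → Regulatory Authorization not required.
(i) employees 46 < 114 → Large Employer Permit not required.
(j) revenue $1,650,000 < $1,700,000; is a registered nonprofit → Municipal Authorization required.

Firearms Dealer License, Municipal Authorization, Municipal License, Operating Certificate, Trade Permit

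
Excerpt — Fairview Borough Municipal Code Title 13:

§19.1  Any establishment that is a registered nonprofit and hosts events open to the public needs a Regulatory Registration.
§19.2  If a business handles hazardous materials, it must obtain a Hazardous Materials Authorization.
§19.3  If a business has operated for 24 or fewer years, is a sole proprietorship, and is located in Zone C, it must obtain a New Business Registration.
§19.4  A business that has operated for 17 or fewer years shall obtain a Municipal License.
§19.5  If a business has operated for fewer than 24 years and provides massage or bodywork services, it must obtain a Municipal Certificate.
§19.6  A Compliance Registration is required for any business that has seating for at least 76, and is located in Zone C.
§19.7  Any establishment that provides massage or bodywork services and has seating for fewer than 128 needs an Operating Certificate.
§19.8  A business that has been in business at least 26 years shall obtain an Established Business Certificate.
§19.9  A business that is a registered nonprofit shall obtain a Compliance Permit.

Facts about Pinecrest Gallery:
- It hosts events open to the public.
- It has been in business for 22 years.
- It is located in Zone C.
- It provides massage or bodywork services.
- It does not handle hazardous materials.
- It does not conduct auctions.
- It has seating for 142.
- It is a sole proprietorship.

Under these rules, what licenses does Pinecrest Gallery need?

Compliance Registration, Municipal Certificate, New Business Registration

§19.1 is a sole proprietorship (not: is a registered nonprofit); hosts events open to the public → Regulatory Registration not required.
§19.2 does not handle hazardous materials → Hazardous Materials Authorization not required.
§19.3 years in business 22 ≤ 24; is a sole proprietorship; is located in Zone C → New Business Registration required.
§19.4 years in business 22 > 17 → Municipal License not required.
§19.5 years in business 22 < 24; provides massage or bodywork services → Municipal Certificate required.
§19.6 seating 142 ≥ 76; is located in Zone C → Compliance Registration required.
§19.7 provides massage or bodywork services; seating 142 ≥ 128 → Operating Certificate not required.
§19.8 years in business 22 < 26 → Established Business Certificate not required.
§19.9 is a sole proprietorship (not: is a registered nonprofit) → Compliance Permit not required.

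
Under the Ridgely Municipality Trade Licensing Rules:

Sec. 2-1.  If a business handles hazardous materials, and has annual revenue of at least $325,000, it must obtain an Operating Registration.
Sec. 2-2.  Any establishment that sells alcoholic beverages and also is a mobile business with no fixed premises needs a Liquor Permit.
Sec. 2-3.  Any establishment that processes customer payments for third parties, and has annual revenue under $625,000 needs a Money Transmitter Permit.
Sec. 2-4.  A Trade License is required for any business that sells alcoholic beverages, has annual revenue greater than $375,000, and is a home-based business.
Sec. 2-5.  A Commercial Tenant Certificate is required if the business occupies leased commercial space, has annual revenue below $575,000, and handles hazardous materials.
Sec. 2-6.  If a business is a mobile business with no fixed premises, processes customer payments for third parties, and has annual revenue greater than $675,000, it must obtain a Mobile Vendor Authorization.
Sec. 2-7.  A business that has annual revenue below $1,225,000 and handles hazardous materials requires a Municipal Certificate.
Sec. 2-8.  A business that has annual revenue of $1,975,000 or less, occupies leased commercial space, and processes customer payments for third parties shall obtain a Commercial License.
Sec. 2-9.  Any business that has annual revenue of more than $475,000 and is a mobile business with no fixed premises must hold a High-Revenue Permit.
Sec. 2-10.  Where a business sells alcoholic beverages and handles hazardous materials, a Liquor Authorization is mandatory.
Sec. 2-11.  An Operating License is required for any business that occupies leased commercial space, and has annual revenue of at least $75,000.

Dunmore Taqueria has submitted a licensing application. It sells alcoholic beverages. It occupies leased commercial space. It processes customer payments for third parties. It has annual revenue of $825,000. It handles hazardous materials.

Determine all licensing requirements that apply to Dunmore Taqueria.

Commercial License, Liquor Authorization, Municipal Certificate, Operating License, Operating Registration

Sec. 2-1. handles hazardous materials; revenue $825,000 ≥ $325,000 → Operating Registration required.
Sec. 2-2. sells alcoholic beverages; occupies leased commercial space (not: is a mobile business with no fixed premises) → Liquor Permit not required.
Sec. 2-3. processes customer payments for third parties; revenue $825,000 ≥ $625,000 → Money Transmitter Permit not required.
Sec. 2-4. sells alcoholic beverages; revenue $825,000 > $375,000; occupies leased commercial space (not: is a home-based business) → Trade License not required.
Sec. 2-5. occupies leased commercial space; revenue $825,000 ≥ $575,000; handles hazardous materials → Commercial Tenant Certificate not required.
Sec. 2-6. occupies leased commercial space (not: is a mobile business with no fixed premises); processes customer payments for third parties; revenue $825,000 > $675,000 → Mobile Vendor Authorization not required.
Sec. 2-7. revenue $825,000 < $1,225,000; handles hazardous materials → Municipal Certificate required.
Sec. 2-8. revenue $825,000 ≤ $1,975,000; occupies leased commercial space; processes customer payments for third parties → Commercial License required.
Sec. 2-9. revenue $825,000 > $475,000; occupies leased commercial space (not: is a mobile business with no fixed premises) → High-Revenue Permit not required.
Sec. 2-10. sells alcoholic beverages; handles hazardous materials → Liquor Authorization required.
Sec. 2-11. occupies leased commercial space; revenue $825,000 ≥ $75,000 → Operating License required.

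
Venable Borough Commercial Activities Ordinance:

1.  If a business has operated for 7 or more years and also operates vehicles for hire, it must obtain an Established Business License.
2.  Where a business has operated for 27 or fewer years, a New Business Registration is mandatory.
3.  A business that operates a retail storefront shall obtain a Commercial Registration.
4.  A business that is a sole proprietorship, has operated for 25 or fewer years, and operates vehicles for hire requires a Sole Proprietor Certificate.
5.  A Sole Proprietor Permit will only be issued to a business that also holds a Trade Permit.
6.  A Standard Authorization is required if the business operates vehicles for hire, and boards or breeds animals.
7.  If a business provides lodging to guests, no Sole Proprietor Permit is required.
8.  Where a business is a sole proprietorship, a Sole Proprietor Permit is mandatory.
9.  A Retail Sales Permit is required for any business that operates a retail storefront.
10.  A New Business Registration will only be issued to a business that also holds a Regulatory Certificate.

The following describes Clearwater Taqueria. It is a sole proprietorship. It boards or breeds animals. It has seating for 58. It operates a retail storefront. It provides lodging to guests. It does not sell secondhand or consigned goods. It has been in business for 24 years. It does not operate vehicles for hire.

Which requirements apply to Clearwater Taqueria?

1. years in business 24 ≥ 7; does not operate vehicles for hire → Established Business License not required.
2. years in business 24 ≤ 27 → New Business Registration required.
3. operates a retail storefront → Commercial Registration required.
4. is a sole proprietorship; years in business 24 ≤ 25; does not operate vehicles for hire → Sole Proprietor Certificate not required.
5. Sole Proprietor Permit is not required → no effect.
6. does not operate vehicles for hire; boards or breeds animals → Standard Authorization not required.
7. provides lodging to guests → exempt from Sole Proprietor Permit.
8. is a sole proprietorship → Sole Proprietor Permit required.
9. operates a retail storefront → Retail Sales Permit required.
10. New Business Registration is required → Regulatory Certificate also required.

Commercial Registration, New Business Registration, Regulatory Certificate, Retail Sales Permit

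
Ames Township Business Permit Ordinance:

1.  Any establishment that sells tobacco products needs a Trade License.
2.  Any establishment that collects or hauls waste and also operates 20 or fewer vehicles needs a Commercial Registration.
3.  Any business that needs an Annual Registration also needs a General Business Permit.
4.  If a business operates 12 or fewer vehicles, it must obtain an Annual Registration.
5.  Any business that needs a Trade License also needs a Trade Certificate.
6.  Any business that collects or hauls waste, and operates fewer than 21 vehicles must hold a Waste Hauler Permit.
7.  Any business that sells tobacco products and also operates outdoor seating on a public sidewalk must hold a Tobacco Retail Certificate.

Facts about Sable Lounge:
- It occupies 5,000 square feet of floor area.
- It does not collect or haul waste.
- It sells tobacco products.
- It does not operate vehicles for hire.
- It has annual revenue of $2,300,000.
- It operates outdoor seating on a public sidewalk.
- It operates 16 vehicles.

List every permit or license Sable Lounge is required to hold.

Tobacco Retail Certificate, Trade Certificate, Trade License

1. sells tobacco products → Trade License required.
2. does not collect or haul waste; vehicles 16 ≤ 20 → Commercial Registration not required.
3. Annual Registration is not required → no effect.
4. vehicles 16 > 12 → Annual Registration not required.
5. Trade License is required → Trade Certificate also required.
6. does not collect or haul waste; vehicles 16 < 21 → Waste Hauler Permit not required.
7. sells tobacco products; operates outdoor seating on a public sidewalk → Tobacco Retail Certificate required.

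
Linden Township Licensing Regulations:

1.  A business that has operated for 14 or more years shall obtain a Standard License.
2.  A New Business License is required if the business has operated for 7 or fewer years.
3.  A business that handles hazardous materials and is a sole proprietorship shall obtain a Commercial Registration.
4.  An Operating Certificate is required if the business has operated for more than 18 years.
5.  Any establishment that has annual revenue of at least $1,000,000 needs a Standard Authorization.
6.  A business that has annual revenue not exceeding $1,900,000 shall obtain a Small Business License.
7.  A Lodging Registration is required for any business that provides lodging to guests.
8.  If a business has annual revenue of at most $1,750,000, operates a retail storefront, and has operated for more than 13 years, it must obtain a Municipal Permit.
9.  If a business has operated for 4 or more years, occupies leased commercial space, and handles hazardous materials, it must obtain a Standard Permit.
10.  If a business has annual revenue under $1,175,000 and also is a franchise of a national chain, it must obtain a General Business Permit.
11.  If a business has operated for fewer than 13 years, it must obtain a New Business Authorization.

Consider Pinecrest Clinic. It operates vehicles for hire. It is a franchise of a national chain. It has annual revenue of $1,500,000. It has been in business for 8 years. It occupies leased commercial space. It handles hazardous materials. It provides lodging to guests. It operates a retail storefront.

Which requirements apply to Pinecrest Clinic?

Lodging Registration, New Business Authorization, Small Business License, Standard Authorization, Standard Permit

1. years in business 8 < 14 → Standard License not required.
2. years in business 8 > 7 → New Business License not required.
3. handles hazardous materials; is a franchise of a national chain (not: is a sole proprietorship) → Commercial Registration not required.
4. years in business 8 ≤ 18 → Operating Certificate not required.
5. revenue $1,500,000 ≥ $1,000,000 → Standard Authorization required.
6. revenue $1,500,000 ≤ $1,900,000 → Small Business License required.
7. provides lodging to guests → Lodging Registration required.
8. revenue $1,500,000 ≤ $1,750,000; operates a retail storefront; years in business 8 ≤ 13 → Municipal Permit not required.
9. years in business 8 ≥ 4; occupies leased commercial space; handles hazardous materials → Standard Permit required.
10. revenue $1,500,000 ≥ $1,175,000; is a franchise of a national chain → General Business Permit not required.
11. years in business 8 < 13 → New Business Authorization required.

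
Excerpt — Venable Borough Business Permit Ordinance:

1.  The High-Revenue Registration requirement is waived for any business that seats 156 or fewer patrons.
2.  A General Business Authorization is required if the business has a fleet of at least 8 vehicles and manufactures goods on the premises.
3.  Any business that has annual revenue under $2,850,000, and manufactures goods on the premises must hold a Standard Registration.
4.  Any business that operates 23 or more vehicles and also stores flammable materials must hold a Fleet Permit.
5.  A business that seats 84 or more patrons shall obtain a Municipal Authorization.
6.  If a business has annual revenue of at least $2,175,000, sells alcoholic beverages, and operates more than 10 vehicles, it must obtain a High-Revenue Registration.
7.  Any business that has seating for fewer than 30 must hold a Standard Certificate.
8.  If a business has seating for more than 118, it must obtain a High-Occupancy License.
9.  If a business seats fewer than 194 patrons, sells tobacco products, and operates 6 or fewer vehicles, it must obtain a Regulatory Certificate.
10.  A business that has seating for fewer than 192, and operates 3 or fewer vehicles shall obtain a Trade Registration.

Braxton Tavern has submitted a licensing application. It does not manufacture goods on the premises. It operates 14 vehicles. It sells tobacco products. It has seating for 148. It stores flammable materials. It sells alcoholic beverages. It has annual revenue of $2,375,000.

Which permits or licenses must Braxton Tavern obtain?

High-Occupancy License, Municipal Authorization

1. seating 148 ≤ 156 → exempt from High-Revenue Registration.
2. vehicles 14 ≥ 8; does not manufacture goods on the premises → General Business Authorization not required.
3. revenue $2,375,000 < $2,850,000; does not manufacture goods on the premises → Standard Registration not required.
4. vehicles 14 < 23; stores flammable materials → Fleet Permit not required.
5. seating 148 ≥ 84 → Municipal Authorization required.
6. revenue $2,375,000 ≥ $2,175,000; sells alcoholic beverages; vehicles 14 > 10 → High-Revenue Registration required.
7. seating 148 ≥ 30 → Standard Certificate not required.
8. seating 148 > 118 → High-Occupancy License required.
9. seating 148 < 194; sells tobacco products; vehicles 14 > 6 → Regulatory Certificate not required.
10. seating 148 < 192; vehicles 14 > 3 → Trade Registration not required.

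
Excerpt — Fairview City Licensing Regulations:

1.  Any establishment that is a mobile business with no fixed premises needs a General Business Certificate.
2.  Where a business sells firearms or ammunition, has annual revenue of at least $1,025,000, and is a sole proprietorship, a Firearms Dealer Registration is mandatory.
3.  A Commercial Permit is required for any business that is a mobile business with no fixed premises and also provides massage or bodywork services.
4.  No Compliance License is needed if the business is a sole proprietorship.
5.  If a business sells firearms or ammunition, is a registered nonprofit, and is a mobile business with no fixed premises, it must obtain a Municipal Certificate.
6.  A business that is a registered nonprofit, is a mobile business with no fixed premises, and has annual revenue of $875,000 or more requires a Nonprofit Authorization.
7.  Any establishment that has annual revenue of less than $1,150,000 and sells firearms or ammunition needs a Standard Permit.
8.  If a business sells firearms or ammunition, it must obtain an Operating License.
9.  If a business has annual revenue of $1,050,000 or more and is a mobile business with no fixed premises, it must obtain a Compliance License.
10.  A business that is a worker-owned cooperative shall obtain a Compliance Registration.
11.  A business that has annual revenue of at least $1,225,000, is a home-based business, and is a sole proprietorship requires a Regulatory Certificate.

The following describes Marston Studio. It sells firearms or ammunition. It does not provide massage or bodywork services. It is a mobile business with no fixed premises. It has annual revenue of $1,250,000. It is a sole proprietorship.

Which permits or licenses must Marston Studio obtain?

1. is a mobile business with no fixed premises → General Business Certificate required.
2. sells firearms or ammunition; revenue $1,250,000 ≥ $1,025,000; is a sole proprietorship → Firearms Dealer Registration required.
3. is a mobile business with no fixed premises; does not provide massage or bodywork services → Commercial Permit not required.
4. is a sole proprietorship → exempt from Compliance License.
5. sells firearms or ammunition; is a sole proprietorship (not: is a registered nonprofit); is a mobile business with no fixed premises → Municipal Certificate not required.
6. is a sole proprietorship (not: is a registered nonprofit); is a mobile business with no fixed premises; revenue $1,250,000 ≥ $875,000 → Nonprofit Authorization not required.
7. revenue $1,250,000 ≥ $1,150,000; sells firearms or ammunition → Standard Permit not required.
8. sells firearms or ammunition → Operating License required.
9. revenue $1,250,000 ≥ $1,050,000; is a mobile business with no fixed premises → Compliance License required.
10. is a sole proprietorship (not: is a worker-owned cooperative) → Compliance Registration not required.
11. revenue $1,250,000 ≥ $1,225,000; is a mobile business with no fixed premises (not: is a home-based business); is a sole proprietorship → Regulatory Certificate not required.

Firearms Dealer Registration, General Business Certificate, Operating License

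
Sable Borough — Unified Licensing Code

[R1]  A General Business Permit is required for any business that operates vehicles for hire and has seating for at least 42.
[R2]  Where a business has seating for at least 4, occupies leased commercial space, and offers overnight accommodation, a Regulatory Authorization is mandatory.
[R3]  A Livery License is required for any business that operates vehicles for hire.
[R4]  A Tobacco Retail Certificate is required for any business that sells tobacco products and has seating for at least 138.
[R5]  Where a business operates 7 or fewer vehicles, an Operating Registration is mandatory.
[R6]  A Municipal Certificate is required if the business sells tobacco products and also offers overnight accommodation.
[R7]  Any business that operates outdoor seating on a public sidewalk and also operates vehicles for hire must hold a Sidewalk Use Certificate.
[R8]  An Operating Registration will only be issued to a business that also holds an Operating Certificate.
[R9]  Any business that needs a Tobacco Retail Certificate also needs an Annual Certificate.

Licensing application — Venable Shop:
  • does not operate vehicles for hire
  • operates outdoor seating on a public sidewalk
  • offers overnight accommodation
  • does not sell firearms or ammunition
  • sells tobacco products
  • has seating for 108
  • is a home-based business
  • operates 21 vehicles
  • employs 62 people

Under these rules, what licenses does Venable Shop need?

Municipal Certificate

[R1] does not operate vehicles for hire; seating 108 ≥ 42 → General Business Permit not required.
[R2] seating 108 ≥ 4; is a home-based business (not: occupies leased commercial space); offers overnight accommodation → Regulatory Authorization not required.
[R3] does not operate vehicles for hire → Livery License not required.
[R4] sells tobacco products; seating 108 < 138 → Tobacco Retail Certificate not required.
[R5] vehicles 21 > 7 → Operating Registration not required.
[R6] sells tobacco products; offers overnight accommodation → Municipal Certificate required.
[R7] operates outdoor seating on a public sidewalk; does not operate vehicles for hire → Sidewalk Use Certificate not required.
[R8] Operating Registration is not required → no effect.
[R9] Tobacco Retail Certificate is not required → no effect.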